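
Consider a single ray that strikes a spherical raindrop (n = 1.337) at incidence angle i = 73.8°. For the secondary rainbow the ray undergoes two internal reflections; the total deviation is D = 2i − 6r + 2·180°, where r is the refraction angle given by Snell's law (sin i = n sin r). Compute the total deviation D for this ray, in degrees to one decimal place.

sin r = sin 73.8° / 1.337 = 0.9603/1.337 = 0.7182; r = 45.91°.
D = 2·73.8° − 6·45.91° + 2·180° = 147.60° − 275.46° + 360° = 232.14°.

232.1°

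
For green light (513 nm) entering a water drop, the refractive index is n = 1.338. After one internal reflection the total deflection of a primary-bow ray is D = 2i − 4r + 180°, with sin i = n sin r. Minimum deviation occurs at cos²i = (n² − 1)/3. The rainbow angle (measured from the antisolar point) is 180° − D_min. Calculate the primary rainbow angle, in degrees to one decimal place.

41.4°

cos²i = (1.79024 − 1)/3 = 0.26341; i = arccos(0.51324) = 59.120°.
sin r = sin 59.120°/1.338 = 0.64144; r = 39.899°.
D_min = 2·59.120° − 4·39.899° + 180° = 138.643°.
Rainbow angle = 180° − D_min = 41.357°.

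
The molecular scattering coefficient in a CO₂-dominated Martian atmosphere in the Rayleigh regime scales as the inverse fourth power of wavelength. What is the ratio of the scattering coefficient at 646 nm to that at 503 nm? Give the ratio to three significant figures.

0.368

Rayleigh scattering ∝ λ⁻⁴, so the ratio of coefficients is the inverse fourth power of the wavelength ratio.
σ(646)/σ(503) = (503/646)⁴ = (0.7786)⁴ = 0.3676.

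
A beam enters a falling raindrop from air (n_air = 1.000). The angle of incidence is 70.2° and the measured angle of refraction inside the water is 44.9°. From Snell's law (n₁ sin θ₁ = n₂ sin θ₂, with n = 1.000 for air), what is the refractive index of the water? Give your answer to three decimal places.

1.333

n = sin θ_i / sin θ_r = sin 70.2° / sin 44.9° = 0.9409 / 0.7059 = 1.3329.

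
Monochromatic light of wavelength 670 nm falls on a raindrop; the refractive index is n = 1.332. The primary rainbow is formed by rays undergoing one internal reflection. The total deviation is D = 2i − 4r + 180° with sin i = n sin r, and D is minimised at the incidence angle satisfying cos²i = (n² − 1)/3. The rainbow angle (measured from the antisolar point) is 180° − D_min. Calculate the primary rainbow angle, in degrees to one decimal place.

cos²i = (1.77422 − 1)/3 = 0.25807; i = arccos(0.50801) = 59.469°.
sin r = sin 59.469°/1.332 = 0.64666; r = 40.290°.
D_min = 2·59.469° − 4·40.290° + 180° = 137.776°.
Rainbow angle = 180° − D_min = 42.224°.

42.2°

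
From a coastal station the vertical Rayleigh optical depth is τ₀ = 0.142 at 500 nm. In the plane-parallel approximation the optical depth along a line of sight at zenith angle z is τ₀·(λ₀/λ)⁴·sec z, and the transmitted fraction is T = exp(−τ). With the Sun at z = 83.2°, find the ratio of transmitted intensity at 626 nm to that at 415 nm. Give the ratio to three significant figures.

Airmass: sec 83.2° = 8.4457.
τ(626 nm) = 0.142 × (500/626)⁴ × 8.4457 = 0.142 × 0.4070 × 8.4457 = 0.4881.
τ(415 nm) = 0.142 × (500/415)⁴ × 8.4457 = 0.142 × 2.1071 × 8.4457 = 2.5270.
T(626)/T(415) = exp(τ_B − τ_A) = exp(2.0389) = 7.6824.

7.68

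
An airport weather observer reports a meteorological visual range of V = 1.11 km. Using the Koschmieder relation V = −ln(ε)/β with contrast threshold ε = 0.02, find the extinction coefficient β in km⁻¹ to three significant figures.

3.52 km⁻¹

β = −ln(0.02) / V = 3.912 / 1.11 = 3.5243 km⁻¹.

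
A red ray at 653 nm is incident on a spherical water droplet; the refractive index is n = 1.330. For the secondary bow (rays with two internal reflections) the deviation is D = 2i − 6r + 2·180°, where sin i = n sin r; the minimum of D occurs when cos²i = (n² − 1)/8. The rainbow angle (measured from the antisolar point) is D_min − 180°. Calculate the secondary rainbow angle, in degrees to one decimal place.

cos²i = (1.76890 − 1)/8 = 0.09611; i = arccos(0.31002) = 71.940°.
sin r = sin 71.940°/1.330 = 0.71483; r = 45.630°.
D_min = 2·71.940° − 6·45.630° + 360° = 230.101°.
Rainbow angle = D_min − 180° = 50.101°.

50.1°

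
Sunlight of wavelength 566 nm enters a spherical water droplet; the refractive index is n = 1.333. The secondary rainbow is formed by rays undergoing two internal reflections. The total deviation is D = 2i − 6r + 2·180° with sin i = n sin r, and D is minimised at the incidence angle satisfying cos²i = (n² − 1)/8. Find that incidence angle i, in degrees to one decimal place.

cos²i = (1.333² − 1)/8 = (1.77689 − 1)/8 = 0.09711.
cos i = 0.31163, so i = 71.843°.

71.8°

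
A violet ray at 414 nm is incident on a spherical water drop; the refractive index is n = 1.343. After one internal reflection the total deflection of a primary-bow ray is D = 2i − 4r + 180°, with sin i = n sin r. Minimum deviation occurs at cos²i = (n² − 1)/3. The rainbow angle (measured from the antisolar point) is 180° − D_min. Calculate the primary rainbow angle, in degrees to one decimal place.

40.6°

cos²i = (1.80365 − 1)/3 = 0.26788; i = arccos(0.51757) = 58.830°.
sin r = sin 58.830°/1.343 = 0.63711; r = 39.577°.
D_min = 2·58.830° − 4·39.577° + 180° = 139.354°.
Rainbow angle = 180° − D_min = 40.646°.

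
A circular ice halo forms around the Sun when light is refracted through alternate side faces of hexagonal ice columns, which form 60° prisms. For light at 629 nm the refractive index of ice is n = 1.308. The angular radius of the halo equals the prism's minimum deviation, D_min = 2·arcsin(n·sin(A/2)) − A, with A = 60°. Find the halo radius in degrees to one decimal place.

21.7°

n·sin(A/2) = 1.308 × sin 30° = 1.308 × 0.5000 = 0.6540.
D_min = 2·arcsin(0.6540) − 60° = 2 × 40.844° − 60° = 21.688°.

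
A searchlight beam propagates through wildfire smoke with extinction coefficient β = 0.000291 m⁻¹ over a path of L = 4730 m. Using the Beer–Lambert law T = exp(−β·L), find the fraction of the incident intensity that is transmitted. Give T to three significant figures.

0.252

τ = β·L = 0.000291 × 4730 = 1.3764.
T = exp(−1.3764) = 0.2525.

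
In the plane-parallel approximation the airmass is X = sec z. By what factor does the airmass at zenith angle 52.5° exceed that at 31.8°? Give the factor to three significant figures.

1.40

X(52.5°)/X(31.8°) = sec 52.5° / sec 31.8° = cos 31.8° / cos 52.5° = 0.8499/0.6088 = 1.3961.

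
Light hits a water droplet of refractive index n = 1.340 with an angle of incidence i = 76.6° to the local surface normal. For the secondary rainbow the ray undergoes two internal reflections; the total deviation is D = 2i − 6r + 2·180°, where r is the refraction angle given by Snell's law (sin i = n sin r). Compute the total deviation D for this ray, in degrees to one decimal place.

233.9°

sin r = sin 76.6° / 1.340 = 0.9728/1.340 = 0.7260; r = 46.55°.
D = 2·76.6° − 6·46.55° + 2·180° = 153.20° − 279.29° + 360° = 233.91°.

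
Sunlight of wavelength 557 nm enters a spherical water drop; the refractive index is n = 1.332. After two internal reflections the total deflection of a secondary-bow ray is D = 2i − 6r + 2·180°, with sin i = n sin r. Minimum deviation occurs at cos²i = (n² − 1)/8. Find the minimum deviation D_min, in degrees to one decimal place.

230.6°

cos²i = (1.77422 − 1)/8 = 0.09678; i = arccos(0.31109) = 71.875°.
sin r = sin 71.875°/1.332 = 0.71350; r = 45.520°.
D_min = 2·71.875° − 6·45.520° + 360° = 230.628°.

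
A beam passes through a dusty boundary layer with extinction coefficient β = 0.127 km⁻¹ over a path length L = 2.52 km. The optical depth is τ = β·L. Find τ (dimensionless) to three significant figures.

0.320

τ = β·L = 0.127 × 2.52 = 0.3200.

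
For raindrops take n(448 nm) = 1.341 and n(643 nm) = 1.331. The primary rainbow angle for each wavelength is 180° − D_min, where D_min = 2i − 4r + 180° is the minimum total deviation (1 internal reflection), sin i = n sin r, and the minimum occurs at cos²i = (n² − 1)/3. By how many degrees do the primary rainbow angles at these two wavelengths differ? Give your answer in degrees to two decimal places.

At 448 nm (n = 1.341): cos²i = 0.26609 → i = 58.946°, r = 39.705°, D_min = 139.071°, rainbow angle = 40.929°.
At 643 nm (n = 1.331): cos²i = 0.25719 → i = 59.527°, r = 40.356°, D_min = 137.630°, rainbow angle = 42.370°.
Angular width = |40.929° − 42.370°| = 1.441°.

1.44°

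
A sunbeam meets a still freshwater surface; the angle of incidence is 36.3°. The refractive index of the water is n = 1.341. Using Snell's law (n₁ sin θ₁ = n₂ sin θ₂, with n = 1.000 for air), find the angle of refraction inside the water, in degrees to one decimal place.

Snell: sin θ_r = sin θ_i / n = sin 36.3° / 1.341 = 0.5920 / 1.341 = 0.4415.
θ_r = arcsin(0.4415) = 26.20°.

26.2°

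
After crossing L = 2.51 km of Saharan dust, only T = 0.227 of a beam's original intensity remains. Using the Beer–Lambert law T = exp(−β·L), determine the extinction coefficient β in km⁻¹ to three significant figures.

0.591 km⁻¹

Beer–Lambert: T = exp(−βL) ⇒ β = −ln(T)/L = −ln(0.227)/2.51 = 1.4828/2.51 = 0.5908 km⁻¹.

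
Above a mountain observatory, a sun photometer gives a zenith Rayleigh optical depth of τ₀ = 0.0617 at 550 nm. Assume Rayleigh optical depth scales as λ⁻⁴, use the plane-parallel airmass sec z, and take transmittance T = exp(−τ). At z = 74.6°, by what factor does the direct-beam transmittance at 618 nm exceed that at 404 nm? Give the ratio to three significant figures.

1.92

Airmass: sec 74.6° = 3.7657.
τ(618 nm) = 0.0617 × (550/618)⁴ × 3.7657 = 0.0617 × 0.6273 × 3.7657 = 0.1458.
τ(404 nm) = 0.0617 × (550/404)⁴ × 3.7657 = 0.0617 × 3.4350 × 3.7657 = 0.7981.
T(618)/T(404) = exp(τ_B − τ_A) = exp(0.6523) = 1.9200.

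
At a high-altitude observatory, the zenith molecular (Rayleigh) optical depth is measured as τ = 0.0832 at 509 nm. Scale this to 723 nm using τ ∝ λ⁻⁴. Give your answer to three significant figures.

0.0204

τ(723 nm) = τ(509 nm) × (509/723)⁴ = 0.0832 × (0.7040)⁴ = 0.0832 × 0.2457 = 0.0204.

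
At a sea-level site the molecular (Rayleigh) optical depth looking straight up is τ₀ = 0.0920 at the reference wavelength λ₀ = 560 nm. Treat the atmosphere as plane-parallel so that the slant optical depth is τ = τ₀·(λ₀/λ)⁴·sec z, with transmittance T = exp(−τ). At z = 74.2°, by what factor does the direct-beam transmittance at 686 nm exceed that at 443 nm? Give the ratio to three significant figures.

2.04

Airmass: sec 74.2° = 3.6727.
τ(686 nm) = 0.0920 × (560/686)⁴ × 3.6727 = 0.0920 × 0.4441 × 3.6727 = 0.1500.
τ(443 nm) = 0.0920 × (560/443)⁴ × 3.6727 = 0.0920 × 2.5535 × 3.6727 = 0.8628.
T(686)/T(443) = exp(τ_B − τ_A) = exp(0.7128) = 2.0396.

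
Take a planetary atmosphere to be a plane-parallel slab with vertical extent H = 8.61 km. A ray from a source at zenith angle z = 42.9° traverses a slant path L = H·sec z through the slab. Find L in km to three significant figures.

sec z = 1/cos 42.9° = 1.3651.
L = 8.61 × 1.3651 = 11.754 km.

11.8 km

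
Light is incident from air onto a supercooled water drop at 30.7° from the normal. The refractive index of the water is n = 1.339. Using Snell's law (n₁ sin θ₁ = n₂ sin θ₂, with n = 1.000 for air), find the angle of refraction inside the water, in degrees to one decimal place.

Snell: sin θ_r = sin θ_i / n = sin 30.7° / 1.339 = 0.5105 / 1.339 = 0.3813.
θ_r = arcsin(0.3813) = 22.41°.

22.4°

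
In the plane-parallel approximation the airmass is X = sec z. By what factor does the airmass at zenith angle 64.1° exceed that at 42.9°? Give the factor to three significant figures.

1.68

X(64.1°)/X(42.9°) = sec 64.1° / sec 42.9° = cos 42.9° / cos 64.1° = 0.7325/0.4368 = 1.6771.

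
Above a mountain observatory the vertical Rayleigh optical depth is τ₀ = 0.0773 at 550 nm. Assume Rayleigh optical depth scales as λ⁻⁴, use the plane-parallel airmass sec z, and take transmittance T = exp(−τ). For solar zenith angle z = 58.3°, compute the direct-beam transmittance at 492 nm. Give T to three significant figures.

sec 58.3° = 1.9031.
τ = 0.0773 × (550/492)⁴ × 1.9031 = 0.0773 × 1.5617 × 1.9031 = 0.2297.
T = exp(−0.2297) = 0.7947.

0.795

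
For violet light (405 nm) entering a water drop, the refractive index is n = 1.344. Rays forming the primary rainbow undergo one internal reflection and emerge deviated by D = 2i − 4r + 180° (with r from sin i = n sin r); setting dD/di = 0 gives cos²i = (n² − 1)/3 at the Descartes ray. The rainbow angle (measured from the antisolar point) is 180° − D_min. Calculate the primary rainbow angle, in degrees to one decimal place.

40.5°

cos²i = (1.80634 − 1)/3 = 0.26878; i = arccos(0.51844) = 58.772°.
sin r = sin 58.772°/1.344 = 0.63625; r = 39.512°.
D_min = 2·58.772° − 4·39.512° + 180° = 139.495°.
Rainbow angle = 180° − D_min = 40.505°.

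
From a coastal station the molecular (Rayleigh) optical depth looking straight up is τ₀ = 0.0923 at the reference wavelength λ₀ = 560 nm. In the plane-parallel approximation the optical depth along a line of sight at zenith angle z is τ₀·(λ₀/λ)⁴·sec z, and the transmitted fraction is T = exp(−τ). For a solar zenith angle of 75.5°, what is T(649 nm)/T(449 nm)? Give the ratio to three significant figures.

1.99

Airmass: sec 75.5° = 3.9939.
τ(649 nm) = 0.0923 × (560/649)⁴ × 3.9939 = 0.0923 × 0.5543 × 3.9939 = 0.2044.
τ(449 nm) = 0.0923 × (560/449)⁴ × 3.9939 = 0.0923 × 2.4197 × 3.9939 = 0.8920.
T(649)/T(449) = exp(τ_B − τ_A) = exp(0.6877) = 1.9891.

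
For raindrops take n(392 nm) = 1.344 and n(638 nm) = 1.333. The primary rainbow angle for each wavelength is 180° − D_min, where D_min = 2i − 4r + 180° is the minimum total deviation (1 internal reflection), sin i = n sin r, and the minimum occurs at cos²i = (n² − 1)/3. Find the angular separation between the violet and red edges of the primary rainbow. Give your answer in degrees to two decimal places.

1.57°

At 392 nm (n = 1.344): cos²i = 0.26878 → i = 58.772°, r = 39.512°, D_min = 139.495°, rainbow angle = 40.505°.
At 638 nm (n = 1.333): cos²i = 0.25896 → i = 59.410°, r = 40.225°, D_min = 137.922°, rainbow angle = 42.078°.
Angular width = |40.505° − 42.078°| = 1.573°.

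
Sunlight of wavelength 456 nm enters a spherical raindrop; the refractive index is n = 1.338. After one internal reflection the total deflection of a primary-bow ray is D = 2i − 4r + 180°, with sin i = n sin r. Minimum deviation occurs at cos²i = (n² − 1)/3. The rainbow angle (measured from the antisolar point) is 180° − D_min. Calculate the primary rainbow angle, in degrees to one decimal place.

cos²i = (1.79024 − 1)/3 = 0.26341; i = arccos(0.51324) = 59.120°.
sin r = sin 59.120°/1.338 = 0.64144; r = 39.899°.
D_min = 2·59.120° − 4·39.899° + 180° = 138.643°.
Rainbow angle = 180° − D_min = 41.357°.

41.4°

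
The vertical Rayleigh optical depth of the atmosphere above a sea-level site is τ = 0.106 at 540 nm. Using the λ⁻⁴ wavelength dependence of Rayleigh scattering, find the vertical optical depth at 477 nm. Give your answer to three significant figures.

τ(477 nm) = τ(540 nm) × (540/477)⁴ = 0.106 × (1.1321)⁴ = 0.106 × 1.6425 = 0.1741.

0.174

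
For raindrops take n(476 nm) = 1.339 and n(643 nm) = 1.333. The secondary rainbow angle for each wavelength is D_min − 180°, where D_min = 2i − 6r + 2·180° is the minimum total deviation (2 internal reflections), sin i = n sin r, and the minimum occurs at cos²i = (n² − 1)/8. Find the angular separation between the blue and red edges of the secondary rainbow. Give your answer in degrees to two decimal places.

At 476 nm (n = 1.339): cos²i = 0.09912 → i = 71.650°, r = 45.141°, D_min = 232.451°, rainbow angle = 52.451°.
At 643 nm (n = 1.333): cos²i = 0.09711 → i = 71.843°, r = 45.466°, D_min = 230.891°, rainbow angle = 50.891°.
Angular width = |52.451° − 50.891°| = 1.560°.

1.56°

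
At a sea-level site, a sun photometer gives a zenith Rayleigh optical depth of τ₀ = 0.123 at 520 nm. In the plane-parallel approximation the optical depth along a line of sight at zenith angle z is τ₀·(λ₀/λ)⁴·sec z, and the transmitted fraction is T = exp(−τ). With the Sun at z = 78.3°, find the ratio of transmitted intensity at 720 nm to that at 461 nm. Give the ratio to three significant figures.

Airmass: sec 78.3° = 4.9313.
τ(720 nm) = 0.123 × (520/720)⁴ × 4.9313 = 0.123 × 0.2721 × 4.9313 = 0.1650.
τ(461 nm) = 0.123 × (520/461)⁴ × 4.9313 = 0.123 × 1.6189 × 4.9313 = 0.9819.
T(720)/T(461) = exp(τ_B − τ_A) = exp(0.8169) = 2.2635.

2.26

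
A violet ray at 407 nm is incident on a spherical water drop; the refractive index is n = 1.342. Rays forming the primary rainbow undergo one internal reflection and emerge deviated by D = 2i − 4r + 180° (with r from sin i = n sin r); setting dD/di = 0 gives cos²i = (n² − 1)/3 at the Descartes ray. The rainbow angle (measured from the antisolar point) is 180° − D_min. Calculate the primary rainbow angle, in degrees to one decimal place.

cos²i = (1.80096 − 1)/3 = 0.26699; i = arccos(0.51671) = 58.888°.
sin r = sin 58.888°/1.342 = 0.63797; r = 39.641°.
D_min = 2·58.888° − 4·39.641° + 180° = 139.213°.
Rainbow angle = 180° − D_min = 40.787°.

40.8°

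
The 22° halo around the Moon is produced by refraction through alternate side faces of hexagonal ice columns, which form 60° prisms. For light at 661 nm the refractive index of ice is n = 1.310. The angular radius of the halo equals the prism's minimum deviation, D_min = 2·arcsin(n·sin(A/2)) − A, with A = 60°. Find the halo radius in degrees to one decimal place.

21.8°

n·sin(A/2) = 1.310 × sin 30° = 1.310 × 0.5000 = 0.6550.
D_min = 2·arcsin(0.6550) − 60° = 2 × 40.920° − 60° = 21.839°.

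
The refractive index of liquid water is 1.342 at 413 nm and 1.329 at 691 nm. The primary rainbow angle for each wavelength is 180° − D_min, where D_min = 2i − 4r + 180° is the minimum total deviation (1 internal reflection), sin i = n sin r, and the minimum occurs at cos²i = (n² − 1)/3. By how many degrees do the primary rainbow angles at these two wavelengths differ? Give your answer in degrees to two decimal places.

1.88°

At 413 nm (n = 1.342): cos²i = 0.26699 → i = 58.888°, r = 39.641°, D_min = 139.213°, rainbow angle = 40.787°.
At 691 nm (n = 1.329): cos²i = 0.25541 → i = 59.643°, r = 40.487°, D_min = 137.337°, rainbow angle = 42.663°.
Angular width = |40.787° − 42.663°| = 1.876°.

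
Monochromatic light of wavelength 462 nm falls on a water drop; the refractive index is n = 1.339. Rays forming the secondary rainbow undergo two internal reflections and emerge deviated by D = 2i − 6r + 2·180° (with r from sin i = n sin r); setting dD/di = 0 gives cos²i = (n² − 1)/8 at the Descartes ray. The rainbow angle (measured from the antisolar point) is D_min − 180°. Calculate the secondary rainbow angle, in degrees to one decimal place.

cos²i = (1.79292 − 1)/8 = 0.09912; i = arccos(0.31483) = 71.650°.
sin r = sin 71.650°/1.339 = 0.70885; r = 45.141°.
D_min = 2·71.650° − 6·45.141° + 360° = 232.451°.
Rainbow angle = D_min − 180° = 52.451°.

52.5°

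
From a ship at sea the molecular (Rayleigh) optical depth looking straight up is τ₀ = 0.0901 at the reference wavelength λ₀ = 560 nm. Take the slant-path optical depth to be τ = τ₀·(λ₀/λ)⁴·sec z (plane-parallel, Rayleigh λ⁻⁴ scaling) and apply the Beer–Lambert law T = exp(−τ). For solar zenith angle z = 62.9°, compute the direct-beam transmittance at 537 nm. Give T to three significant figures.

sec 62.9° = 2.1952.
τ = 0.0901 × (560/537)⁴ × 2.1952 = 0.0901 × 1.1826 × 2.1952 = 0.2339.
T = exp(−0.2339) = 0.7914.

0.791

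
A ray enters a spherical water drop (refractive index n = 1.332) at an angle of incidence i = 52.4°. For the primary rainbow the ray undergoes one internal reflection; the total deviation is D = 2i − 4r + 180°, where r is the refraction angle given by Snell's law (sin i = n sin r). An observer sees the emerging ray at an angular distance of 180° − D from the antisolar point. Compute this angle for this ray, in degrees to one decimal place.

sin r = sin 52.4° / 1.332 = 0.7923/1.332 = 0.5948; r = 36.50°.
D = 2·52.4° − 4·36.50° + 180° = 104.80° − 146.00° + 180° = 138.80°.
Angle from antisolar point = 180° − D = 41.20°.

41.2°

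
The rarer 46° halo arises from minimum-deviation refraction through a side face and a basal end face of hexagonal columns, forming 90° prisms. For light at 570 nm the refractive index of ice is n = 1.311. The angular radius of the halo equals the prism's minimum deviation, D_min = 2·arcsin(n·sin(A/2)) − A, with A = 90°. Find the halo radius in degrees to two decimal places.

45.95°

n·sin(A/2) = 1.311 × sin 45° = 1.311 × 0.7071 = 0.9270.
D_min = 2·arcsin(0.9270) − 90° = 2 × 67.974° − 90° = 45.949°.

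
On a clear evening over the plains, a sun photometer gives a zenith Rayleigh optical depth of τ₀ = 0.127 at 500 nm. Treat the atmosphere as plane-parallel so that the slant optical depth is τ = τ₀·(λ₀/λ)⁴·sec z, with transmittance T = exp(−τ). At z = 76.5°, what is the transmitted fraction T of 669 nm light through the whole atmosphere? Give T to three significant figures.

sec 76.5° = 4.2837.
τ = 0.127 × (500/669)⁴ × 4.2837 = 0.127 × 0.3120 × 4.2837 = 0.1697.
T = exp(−0.1697) = 0.8439.

0.844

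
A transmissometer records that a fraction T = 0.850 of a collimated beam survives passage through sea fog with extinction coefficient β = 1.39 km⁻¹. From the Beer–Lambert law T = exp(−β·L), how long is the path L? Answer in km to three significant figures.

0.117 km

Beer–Lambert: T = exp(−βL) ⇒ L = −ln(T)/β = −ln(0.850)/1.39 = 0.1625/1.39 = 0.1169 km.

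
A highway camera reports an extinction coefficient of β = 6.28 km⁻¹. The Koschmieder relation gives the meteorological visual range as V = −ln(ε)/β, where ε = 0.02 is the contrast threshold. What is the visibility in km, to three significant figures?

0.623 km

V = −ln(0.02) / 6.28 = 3.912 / 6.28 = 0.6229 km.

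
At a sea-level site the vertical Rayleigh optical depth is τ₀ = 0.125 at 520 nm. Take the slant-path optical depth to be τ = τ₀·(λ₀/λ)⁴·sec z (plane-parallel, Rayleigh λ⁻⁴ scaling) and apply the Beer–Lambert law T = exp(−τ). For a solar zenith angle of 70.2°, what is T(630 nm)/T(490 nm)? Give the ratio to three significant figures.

Airmass: sec 70.2° = 2.9521.
τ(630 nm) = 0.125 × (520/630)⁴ × 2.9521 = 0.125 × 0.4641 × 2.9521 = 0.1713.
τ(490 nm) = 0.125 × (520/490)⁴ × 2.9521 = 0.125 × 1.2683 × 2.9521 = 0.4680.
T(630)/T(490) = exp(τ_B − τ_A) = exp(0.2968) = 1.3455.

1.35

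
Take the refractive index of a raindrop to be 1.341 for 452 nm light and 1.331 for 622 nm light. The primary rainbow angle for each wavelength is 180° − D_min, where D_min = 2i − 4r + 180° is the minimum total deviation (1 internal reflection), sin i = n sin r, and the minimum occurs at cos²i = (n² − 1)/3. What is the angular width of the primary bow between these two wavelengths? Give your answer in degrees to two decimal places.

1.44°

At 452 nm (n = 1.341): cos²i = 0.26609 → i = 58.946°, r = 39.705°, D_min = 139.071°, rainbow angle = 40.929°.
At 622 nm (n = 1.331): cos²i = 0.25719 → i = 59.527°, r = 40.356°, D_min = 137.630°, rainbow angle = 42.370°.
Angular width = |40.929° − 42.370°| = 1.441°.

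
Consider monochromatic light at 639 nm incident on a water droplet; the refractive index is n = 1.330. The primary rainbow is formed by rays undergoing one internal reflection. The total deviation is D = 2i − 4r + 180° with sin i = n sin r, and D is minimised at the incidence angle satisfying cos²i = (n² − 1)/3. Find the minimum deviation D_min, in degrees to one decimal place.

cos²i = (1.76890 − 1)/3 = 0.25630; i = arccos(0.50626) = 59.585°.
sin r = sin 59.585°/1.330 = 0.64841; r = 40.422°.
D_min = 2·59.585° − 4·40.422° + 180° = 137.484°.

137.5°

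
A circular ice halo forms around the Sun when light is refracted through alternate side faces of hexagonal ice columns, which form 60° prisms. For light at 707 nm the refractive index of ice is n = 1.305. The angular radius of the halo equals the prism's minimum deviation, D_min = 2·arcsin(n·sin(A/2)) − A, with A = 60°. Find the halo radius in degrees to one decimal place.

21.5°

n·sin(A/2) = 1.305 × sin 30° = 1.305 × 0.5000 = 0.6525.
D_min = 2·arcsin(0.6525) − 60° = 2 × 40.730° − 60° = 21.461°.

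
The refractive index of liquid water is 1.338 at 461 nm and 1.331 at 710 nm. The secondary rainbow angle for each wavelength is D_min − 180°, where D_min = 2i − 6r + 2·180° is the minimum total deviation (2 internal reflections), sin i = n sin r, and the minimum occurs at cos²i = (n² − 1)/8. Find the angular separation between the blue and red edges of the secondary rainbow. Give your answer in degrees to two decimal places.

1.83°

At 461 nm (n = 1.338): cos²i = 0.09878 → i = 71.682°, r = 45.195°, D_min = 232.193°, rainbow angle = 52.193°.
At 710 nm (n = 1.331): cos²i = 0.09645 → i = 71.907°, r = 45.575°, D_min = 230.365°, rainbow angle = 50.365°.
Angular width = |52.193° − 50.365°| = 1.828°.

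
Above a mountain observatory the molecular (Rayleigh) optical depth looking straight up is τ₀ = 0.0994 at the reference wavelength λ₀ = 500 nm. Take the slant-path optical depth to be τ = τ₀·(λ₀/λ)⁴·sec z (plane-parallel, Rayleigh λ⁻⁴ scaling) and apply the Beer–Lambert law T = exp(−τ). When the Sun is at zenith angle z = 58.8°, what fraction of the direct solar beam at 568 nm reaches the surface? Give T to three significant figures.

sec 58.8° = 1.9304.
τ = 0.0994 × (500/568)⁴ × 1.9304 = 0.0994 × 0.6005 × 1.9304 = 0.1152.
T = exp(−0.1152) = 0.8912.

0.891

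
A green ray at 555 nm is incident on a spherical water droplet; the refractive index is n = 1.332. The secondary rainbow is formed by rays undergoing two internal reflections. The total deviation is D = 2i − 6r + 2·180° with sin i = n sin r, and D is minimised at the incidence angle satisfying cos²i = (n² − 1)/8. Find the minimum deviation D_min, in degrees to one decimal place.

cos²i = (1.77422 − 1)/8 = 0.09678; i = arccos(0.31109) = 71.875°.
sin r = sin 71.875°/1.332 = 0.71350; r = 45.520°.
D_min = 2·71.875° − 6·45.520° + 360° = 230.628°.

230.6°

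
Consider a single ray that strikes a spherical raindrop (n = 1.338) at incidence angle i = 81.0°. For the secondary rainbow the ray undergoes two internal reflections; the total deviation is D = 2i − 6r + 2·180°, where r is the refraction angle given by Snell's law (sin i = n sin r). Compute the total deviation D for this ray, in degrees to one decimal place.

sin r = sin 81.0° / 1.338 = 0.9877/1.338 = 0.7382; r = 47.58°.
D = 2·81.0° − 6·47.58° + 2·180° = 162.00° − 285.46° + 360° = 236.54°.

236.5°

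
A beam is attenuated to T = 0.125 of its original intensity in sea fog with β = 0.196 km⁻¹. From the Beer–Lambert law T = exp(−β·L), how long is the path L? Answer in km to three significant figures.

10.6 km

Beer–Lambert: T = exp(−βL) ⇒ L = −ln(T)/β = −ln(0.125)/0.196 = 2.0794/0.196 = 10.61 km.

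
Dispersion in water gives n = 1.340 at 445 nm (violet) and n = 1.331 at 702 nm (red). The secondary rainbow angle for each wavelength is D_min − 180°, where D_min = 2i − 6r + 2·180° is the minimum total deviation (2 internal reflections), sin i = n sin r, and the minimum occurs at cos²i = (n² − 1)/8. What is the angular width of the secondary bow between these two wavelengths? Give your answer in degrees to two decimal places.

2.34°

At 445 nm (n = 1.340): cos²i = 0.09945 → i = 71.618°, r = 45.088°, D_min = 232.709°, rainbow angle = 52.709°.
At 702 nm (n = 1.331): cos²i = 0.09645 → i = 71.907°, r = 45.575°, D_min = 230.365°, rainbow angle = 50.365°.
Angular width = |52.709° − 50.365°| = 2.344°.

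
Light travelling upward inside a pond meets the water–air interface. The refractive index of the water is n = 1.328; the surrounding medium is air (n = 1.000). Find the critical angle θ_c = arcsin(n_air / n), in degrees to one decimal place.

sin θ_c = n_air / n = 1.000 / 1.328 = 0.7530.
θ_c = arcsin(0.7530) = 48.85°.

48.9°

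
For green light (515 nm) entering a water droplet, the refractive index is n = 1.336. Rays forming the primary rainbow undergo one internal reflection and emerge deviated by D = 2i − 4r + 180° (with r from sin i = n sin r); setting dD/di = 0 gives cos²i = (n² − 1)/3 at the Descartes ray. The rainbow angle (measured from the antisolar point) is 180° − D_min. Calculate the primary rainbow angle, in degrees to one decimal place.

41.6°

cos²i = (1.78490 − 1)/3 = 0.26163; i = arccos(0.51150) = 59.236°.
sin r = sin 59.236°/1.336 = 0.64318; r = 40.029°.
D_min = 2·59.236° − 4·40.029° + 180° = 138.356°.
Rainbow angle = 180° − D_min = 41.644°.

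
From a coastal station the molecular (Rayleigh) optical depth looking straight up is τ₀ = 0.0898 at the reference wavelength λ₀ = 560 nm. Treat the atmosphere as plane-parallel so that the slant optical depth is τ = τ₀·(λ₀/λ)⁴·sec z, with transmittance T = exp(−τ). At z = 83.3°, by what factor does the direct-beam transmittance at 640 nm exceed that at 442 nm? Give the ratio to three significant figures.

4.63

Airmass: sec 83.3° = 8.5711.
τ(640 nm) = 0.0898 × (560/640)⁴ × 8.5711 = 0.0898 × 0.5862 × 8.5711 = 0.4512.
τ(442 nm) = 0.0898 × (560/442)⁴ × 8.5711 = 0.0898 × 2.5767 × 8.5711 = 1.9832.
T(640)/T(442) = exp(τ_B − τ_A) = exp(1.5321) = 4.6278.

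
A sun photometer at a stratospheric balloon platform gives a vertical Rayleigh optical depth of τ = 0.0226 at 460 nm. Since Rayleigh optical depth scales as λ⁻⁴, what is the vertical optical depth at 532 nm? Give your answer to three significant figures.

0.0126

τ(532 nm) = τ(460 nm) × (460/532)⁴ = 0.0226 × (0.8647)⁴ = 0.0226 × 0.5590 = 0.0126.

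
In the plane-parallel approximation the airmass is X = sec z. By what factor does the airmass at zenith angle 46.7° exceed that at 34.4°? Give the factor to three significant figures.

X(46.7°)/X(34.4°) = sec 46.7° / sec 34.4° = cos 34.4° / cos 46.7° = 0.8251/0.6858 = 1.2031.

1.20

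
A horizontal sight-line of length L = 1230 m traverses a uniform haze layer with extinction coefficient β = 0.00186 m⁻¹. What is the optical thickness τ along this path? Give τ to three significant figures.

τ = β·L = 0.00186 × 1230 = 2.2878.

2.29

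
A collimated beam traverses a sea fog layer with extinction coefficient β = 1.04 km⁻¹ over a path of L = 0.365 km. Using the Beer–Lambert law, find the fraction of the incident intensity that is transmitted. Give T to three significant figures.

0.684

τ = β·L = 1.04 × 0.365 = 0.3796.
T = exp(−0.3796) = 0.6841.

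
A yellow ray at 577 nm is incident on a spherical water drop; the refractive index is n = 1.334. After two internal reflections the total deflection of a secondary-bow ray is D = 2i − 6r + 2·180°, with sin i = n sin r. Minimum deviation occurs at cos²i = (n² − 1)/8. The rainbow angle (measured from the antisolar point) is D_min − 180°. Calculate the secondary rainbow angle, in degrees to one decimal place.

cos²i = (1.77956 − 1)/8 = 0.09744; i = arccos(0.31216) = 71.810°.
sin r = sin 71.810°/1.334 = 0.71217; r = 45.411°.
D_min = 2·71.810° − 6·45.411° + 360° = 231.153°.
Rainbow angle = D_min − 180° = 51.153°.

51.2°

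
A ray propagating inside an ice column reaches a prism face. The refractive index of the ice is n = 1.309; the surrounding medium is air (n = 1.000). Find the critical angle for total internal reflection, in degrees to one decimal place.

49.8°

sin θ_c = n_air / n = 1.000 / 1.309 = 0.7639.
θ_c = arcsin(0.7639) = 49.81°.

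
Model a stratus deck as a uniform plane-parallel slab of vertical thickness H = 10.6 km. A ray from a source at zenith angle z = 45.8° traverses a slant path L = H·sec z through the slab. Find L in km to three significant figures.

15.2 km

sec z = 1/cos 45.8° = 1.4344.
L = 10.6 × 1.4344 = 15.204 km.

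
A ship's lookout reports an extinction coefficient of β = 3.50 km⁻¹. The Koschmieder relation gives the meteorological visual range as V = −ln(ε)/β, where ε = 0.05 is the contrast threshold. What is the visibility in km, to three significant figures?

V = −ln(0.05) / 3.50 = 2.996 / 3.50 = 0.8559 km.

0.856 km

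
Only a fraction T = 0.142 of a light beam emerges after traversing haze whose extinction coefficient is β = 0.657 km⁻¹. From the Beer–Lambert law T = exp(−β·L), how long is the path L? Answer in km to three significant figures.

2.97 km

Beer–Lambert: T = exp(−βL) ⇒ L = −ln(T)/β = −ln(0.142)/0.657 = 1.9519/0.657 = 2.971 km.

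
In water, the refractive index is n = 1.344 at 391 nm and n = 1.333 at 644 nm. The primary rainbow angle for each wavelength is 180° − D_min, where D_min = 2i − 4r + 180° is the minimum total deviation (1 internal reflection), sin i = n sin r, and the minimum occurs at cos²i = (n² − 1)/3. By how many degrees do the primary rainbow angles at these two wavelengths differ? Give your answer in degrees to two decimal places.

1.57°

At 391 nm (n = 1.344): cos²i = 0.26878 → i = 58.772°, r = 39.512°, D_min = 139.495°, rainbow angle = 40.505°.
At 644 nm (n = 1.333): cos²i = 0.25896 → i = 59.410°, r = 40.225°, D_min = 137.922°, rainbow angle = 42.078°.
Angular width = |40.505° − 42.078°| = 1.573°.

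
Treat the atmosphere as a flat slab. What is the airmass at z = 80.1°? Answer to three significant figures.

5.82

X = sec z = 1/cos 80.1° = 1/0.1719 = 5.8164.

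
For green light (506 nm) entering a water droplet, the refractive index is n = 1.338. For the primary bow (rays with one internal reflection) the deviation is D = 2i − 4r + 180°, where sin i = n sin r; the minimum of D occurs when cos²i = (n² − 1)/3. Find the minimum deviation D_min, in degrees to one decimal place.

138.6°

cos²i = (1.79024 − 1)/3 = 0.26341; i = arccos(0.51324) = 59.120°.
sin r = sin 59.120°/1.338 = 0.64144; r = 39.899°.
D_min = 2·59.120° − 4·39.899° + 180° = 138.643°.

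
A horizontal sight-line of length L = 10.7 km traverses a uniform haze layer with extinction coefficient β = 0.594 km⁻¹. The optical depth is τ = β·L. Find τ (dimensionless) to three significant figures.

τ = β·L = 0.594 × 10.7 = 6.3558.

6.36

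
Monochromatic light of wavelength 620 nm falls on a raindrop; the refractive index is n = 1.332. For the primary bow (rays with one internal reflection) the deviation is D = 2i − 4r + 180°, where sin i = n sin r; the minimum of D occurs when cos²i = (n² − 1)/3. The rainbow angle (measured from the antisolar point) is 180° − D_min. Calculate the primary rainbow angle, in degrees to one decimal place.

cos²i = (1.77422 − 1)/3 = 0.25807; i = arccos(0.50801) = 59.469°.
sin r = sin 59.469°/1.332 = 0.64666; r = 40.290°.
D_min = 2·59.469° − 4·40.290° + 180° = 137.776°.
Rainbow angle = 180° − D_min = 42.224°.

42.2°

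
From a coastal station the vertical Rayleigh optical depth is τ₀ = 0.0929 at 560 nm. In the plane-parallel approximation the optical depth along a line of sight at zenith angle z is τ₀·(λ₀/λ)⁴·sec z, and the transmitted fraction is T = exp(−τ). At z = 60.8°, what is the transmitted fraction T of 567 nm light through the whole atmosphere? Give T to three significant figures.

sec 60.8° = 2.0498.
τ = 0.0929 × (560/567)⁴ × 2.0498 = 0.0929 × 0.9515 × 2.0498 = 0.1812.
T = exp(−0.1812) = 0.8343.

0.834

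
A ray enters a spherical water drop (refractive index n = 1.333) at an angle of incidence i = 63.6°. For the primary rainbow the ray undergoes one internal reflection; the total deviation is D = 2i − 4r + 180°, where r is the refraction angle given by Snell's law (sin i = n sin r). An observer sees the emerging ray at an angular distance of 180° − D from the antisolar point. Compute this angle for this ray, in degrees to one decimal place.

sin r = sin 63.6° / 1.333 = 0.8957/1.333 = 0.6720; r = 42.22°.
D = 2·63.6° − 4·42.22° + 180° = 127.20° − 168.87° + 180° = 138.33°.
Angle from antisolar point = 180° − D = 41.67°.

41.7°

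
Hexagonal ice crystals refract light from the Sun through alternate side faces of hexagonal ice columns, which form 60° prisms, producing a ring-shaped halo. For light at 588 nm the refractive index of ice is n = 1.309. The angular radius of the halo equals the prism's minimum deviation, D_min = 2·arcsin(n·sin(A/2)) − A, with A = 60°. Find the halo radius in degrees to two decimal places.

21.76°

n·sin(A/2) = 1.309 × sin 30° = 1.309 × 0.5000 = 0.6545.
D_min = 2·arcsin(0.6545) − 60° = 2 × 40.882° − 60° = 21.763°.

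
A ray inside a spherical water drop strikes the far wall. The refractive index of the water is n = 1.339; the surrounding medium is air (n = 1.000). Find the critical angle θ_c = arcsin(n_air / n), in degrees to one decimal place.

48.3°

sin θ_c = n_air / n = 1.000 / 1.339 = 0.7468.
θ_c = arcsin(0.7468) = 48.32°.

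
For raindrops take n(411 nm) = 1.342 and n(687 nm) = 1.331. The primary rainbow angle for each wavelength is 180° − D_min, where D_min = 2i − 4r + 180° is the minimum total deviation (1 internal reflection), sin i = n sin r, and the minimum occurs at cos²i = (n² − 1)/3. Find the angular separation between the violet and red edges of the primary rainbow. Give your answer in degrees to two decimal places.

At 411 nm (n = 1.342): cos²i = 0.26699 → i = 58.888°, r = 39.641°, D_min = 139.213°, rainbow angle = 40.787°.
At 687 nm (n = 1.331): cos²i = 0.25719 → i = 59.527°, r = 40.356°, D_min = 137.630°, rainbow angle = 42.370°.
Angular width = |40.787° − 42.370°| = 1.583°.

1.58°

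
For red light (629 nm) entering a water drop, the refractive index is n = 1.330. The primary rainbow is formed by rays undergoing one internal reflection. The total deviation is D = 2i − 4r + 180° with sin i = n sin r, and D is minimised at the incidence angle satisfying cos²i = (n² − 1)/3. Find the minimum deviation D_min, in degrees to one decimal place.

137.5°

cos²i = (1.76890 − 1)/3 = 0.25630; i = arccos(0.50626) = 59.585°.
sin r = sin 59.585°/1.330 = 0.64841; r = 40.422°.
D_min = 2·59.585° − 4·40.422° + 180° = 137.484°.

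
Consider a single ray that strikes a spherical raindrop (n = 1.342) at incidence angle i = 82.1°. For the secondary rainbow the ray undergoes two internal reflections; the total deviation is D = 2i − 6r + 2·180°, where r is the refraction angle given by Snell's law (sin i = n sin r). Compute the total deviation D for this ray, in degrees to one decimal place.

238.8°

sin r = sin 82.1° / 1.342 = 0.9905/1.342 = 0.7381; r = 47.57°.
D = 2·82.1° − 6·47.57° + 2·180° = 164.20° − 285.41° + 360° = 238.79°.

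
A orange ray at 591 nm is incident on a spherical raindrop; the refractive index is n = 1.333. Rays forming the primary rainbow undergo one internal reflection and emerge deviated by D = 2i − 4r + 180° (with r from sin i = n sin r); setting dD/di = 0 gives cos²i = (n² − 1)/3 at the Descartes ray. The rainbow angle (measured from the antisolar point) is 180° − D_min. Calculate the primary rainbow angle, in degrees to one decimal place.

42.1°

cos²i = (1.77689 − 1)/3 = 0.25896; i = arccos(0.50888) = 59.410°.
sin r = sin 59.410°/1.333 = 0.64579; r = 40.225°.
D_min = 2·59.410° − 4·40.225° + 180° = 137.922°.
Rainbow angle = 180° − D_min = 42.078°.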